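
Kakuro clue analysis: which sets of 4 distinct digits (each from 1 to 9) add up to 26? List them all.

4 distinct digits from 1–9 sum between 10 and 30.

{2,7,8,9}; {3,6,8,9}; {4,5,8,9}; {4,6,7,9}; {5,6,7,8}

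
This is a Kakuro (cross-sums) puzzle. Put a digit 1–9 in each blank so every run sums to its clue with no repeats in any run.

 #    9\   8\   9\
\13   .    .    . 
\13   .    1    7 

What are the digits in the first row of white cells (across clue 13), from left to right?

4, 7, 2

R1C2 = 8 − 1 = 7 completes the 8 down.
R1C3 = 9 − 7 = 2 completes the 9 down.
R2C1 = 13 − 8 = 5 completes the 13 across.
R1C1 = 13 − 9 = 4 completes the 13 across.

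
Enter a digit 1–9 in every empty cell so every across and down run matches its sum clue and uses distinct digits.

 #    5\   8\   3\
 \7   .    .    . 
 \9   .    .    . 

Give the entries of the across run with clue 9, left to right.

7 in 3 cells must be {1,2,4}; 3 in 2 cells must be {1,2}.
Nothing is forced directly, so branch on R1C2, whose candidates are 1 or 2. If R1C2 = 1: that forces R1C3 = 2, after which R2C2 would have to be in {1,2,3,4,5,6} for the 9 across but in {7} for the 8 down — contradiction. So R1C2 = 2.
Given what's placed, R1C3 must be 1 to fit the 7 across and 3 down.
R2C2 = 8 − 2 = 6 completes the 8 down.
R2C3 = 3 − 1 = 2 completes the 3 down.
R1C1 = 7 − 3 = 4 completes the 7 across.
R2C1 = 9 − 8 = 1 completes the 9 across.

1 6 2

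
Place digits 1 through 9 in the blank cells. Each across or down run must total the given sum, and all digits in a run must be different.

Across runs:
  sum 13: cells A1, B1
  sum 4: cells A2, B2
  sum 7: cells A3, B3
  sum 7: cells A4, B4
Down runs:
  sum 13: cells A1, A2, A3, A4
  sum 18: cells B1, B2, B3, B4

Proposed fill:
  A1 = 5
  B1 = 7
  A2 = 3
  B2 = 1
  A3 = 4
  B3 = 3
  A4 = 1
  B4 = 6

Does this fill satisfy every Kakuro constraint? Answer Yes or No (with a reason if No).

No — the down run B1–B4 sums to 17, not 18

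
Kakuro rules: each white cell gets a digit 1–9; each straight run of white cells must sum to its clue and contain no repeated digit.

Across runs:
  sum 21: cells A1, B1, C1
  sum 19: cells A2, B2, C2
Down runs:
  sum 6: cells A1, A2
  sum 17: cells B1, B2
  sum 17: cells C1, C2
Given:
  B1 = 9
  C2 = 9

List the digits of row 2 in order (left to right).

2, 8, 9

17 in 2 cells must be {8,9}.
C1 = 17 − 9 = 8 completes the 17 down.
B2 = 17 − 9 = 8 completes the 17 down.
A1 = 21 − 17 = 4 completes the 21 across.
A2 = 19 − 17 = 2 completes the 19 across.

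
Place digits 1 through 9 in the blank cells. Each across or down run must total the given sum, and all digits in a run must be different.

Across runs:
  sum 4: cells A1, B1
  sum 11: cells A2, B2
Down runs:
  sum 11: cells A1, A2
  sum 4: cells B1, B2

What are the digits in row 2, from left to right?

8 3

4 in 2 cells must be {1,3}.
The 4 across and the 11 down share only 3, so A1 = 3.
B1 = 4 − 3 = 1 completes the 4 across.
A2 = 11 − 3 = 8 completes the 11 down.
B2 = 11 − 8 = 3 completes the 11 across.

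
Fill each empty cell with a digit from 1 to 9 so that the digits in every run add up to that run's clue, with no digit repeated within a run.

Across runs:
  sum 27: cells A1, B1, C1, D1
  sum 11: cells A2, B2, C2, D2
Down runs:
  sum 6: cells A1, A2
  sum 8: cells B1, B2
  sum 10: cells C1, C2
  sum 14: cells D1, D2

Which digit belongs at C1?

11 in 4 cells must be {1,2,3,5}.
Only 5 fits D2 under both its across sum 11 and down sum 14.
D1 = 14 − 5 = 9 completes the 14 down.
Nothing is forced directly, so branch on A1, whose candidates are 4 or 5. If A1 = 4: that forces B1 = 6, C1 = 8, A2 = 2, after which B2 would have to be in {1,3} for the 11 across but in {2} for the 8 down — contradiction. So A1 = 5.
A2 = 6 − 5 = 1 completes the 6 down.
No cell is forced outright now. B2 can only be 2 or 3 (the digits allowed by both its 11 across and its 8 down). If B2 = 3: then B1 would have to be in {6,7} for the 27 across but in {5} for the 8 down — contradiction. So B2 = 2.
B1 = 8 − 2 = 6 completes the 8 down.
C1 = 27 − 20 = 7 completes the 27 across.

7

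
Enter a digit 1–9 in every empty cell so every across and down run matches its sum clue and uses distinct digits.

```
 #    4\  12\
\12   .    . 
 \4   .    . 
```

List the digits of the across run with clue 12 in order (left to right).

3, 9

4 in 2 cells must be {1,3}.
The 12 across and the 4 down share only 3, so R1C1 = 3.
R1C2 = 12 − 3 = 9 completes the 12 across.
R2C1 = 4 − 3 = 1 completes the 4 down.
R2C2 = 4 − 1 = 3 completes the 4 across.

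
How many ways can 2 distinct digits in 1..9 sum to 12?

2 distinct digits from 1–9 sum between 3 and 17.
Enumerating: {3,9}, {4,8}, {5,7}.

3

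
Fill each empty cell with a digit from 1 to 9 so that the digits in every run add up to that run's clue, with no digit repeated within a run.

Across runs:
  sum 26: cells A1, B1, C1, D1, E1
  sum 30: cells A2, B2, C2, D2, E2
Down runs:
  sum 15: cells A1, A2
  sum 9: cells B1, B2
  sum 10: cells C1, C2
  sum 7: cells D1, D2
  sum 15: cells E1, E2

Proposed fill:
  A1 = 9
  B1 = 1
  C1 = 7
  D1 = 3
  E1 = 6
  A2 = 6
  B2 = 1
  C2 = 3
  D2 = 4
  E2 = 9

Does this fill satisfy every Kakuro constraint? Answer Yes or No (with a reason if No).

No — the across run A2–E2 sums to 23, not 30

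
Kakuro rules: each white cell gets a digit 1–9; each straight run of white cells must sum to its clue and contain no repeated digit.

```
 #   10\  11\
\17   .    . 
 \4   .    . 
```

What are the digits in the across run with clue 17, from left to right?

17 in 2 cells must be {8,9}; 4 in 2 cells must be {1,3}.
The 4 across and the 11 down share only 3, so R2C2 = 3.
R1C2 = 11 − 3 = 8 completes the 11 down.
R2C1 = 4 − 3 = 1 completes the 4 across.
R1C1 = 17 − 8 = 9 completes the 17 across.

9, 8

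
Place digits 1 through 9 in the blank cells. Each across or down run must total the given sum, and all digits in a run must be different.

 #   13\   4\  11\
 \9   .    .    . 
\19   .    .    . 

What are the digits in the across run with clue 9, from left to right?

4 in 2 cells must be {1,3}.
The 19 across and the 4 down share only 3, so R2C2 = 3.
R1C2 = 4 − 3 = 1 completes the 4 down.
Nothing is forced directly, so branch on R2C1, whose candidates are 7 or 9. If R2C1 = 9: then R1C1 would have to be in {2,3,5,6} for the 9 across but in {4} for the 13 down — contradiction. So R2C1 = 7.
R1C1 = 13 − 7 = 6 completes the 13 down.
R1C3 = 9 − 7 = 2 completes the 9 across.
R2C3 = 19 − 10 = 9 completes the 19 across.

6 1 2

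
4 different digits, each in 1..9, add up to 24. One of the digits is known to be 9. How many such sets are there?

6

4 distinct digits from 1–9 sum between 10 and 30.
Keeping only sets containing 9.
Enumerating: {1,6,8,9}, {2,5,8,9}, {2,6,7,9}, {3,4,8,9}, {3,5,7,9}, {4,5,6,9}.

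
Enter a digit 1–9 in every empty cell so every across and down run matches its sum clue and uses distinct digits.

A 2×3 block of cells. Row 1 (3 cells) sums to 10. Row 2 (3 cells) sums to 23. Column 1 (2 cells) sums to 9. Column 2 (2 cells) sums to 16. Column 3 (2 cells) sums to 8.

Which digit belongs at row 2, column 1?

23 in 3 cells must be {6,8,9}; 16 in 2 cells must be {7,9}.
The 10 across and the 16 down share only 7, so (1,2) = 7.
(2,2) = 16 − 7 = 9 completes the 16 down.
Given what's placed, (2,3) must be 6 to fit the 23 across and 8 down.
(1,3) = 8 − 6 = 2 completes the 8 down.
(2,1) = 23 − 15 = 8 completes the 23 across.
(1,1) = 10 − 9 = 1 completes the 10 across.

8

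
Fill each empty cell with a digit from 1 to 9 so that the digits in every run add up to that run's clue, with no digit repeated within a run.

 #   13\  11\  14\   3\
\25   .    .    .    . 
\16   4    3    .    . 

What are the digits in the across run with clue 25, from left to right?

3 in 2 cells must be {1,2}.
R1C1 = 13 − 4 = 9 completes the 13 down.
R1C2 = 11 − 3 = 8 completes the 11 down.
Given what's placed, R2C3 must be 8 to fit the 16 across and 14 down.
R2C4 = 16 − 15 = 1 completes the 16 across.
R1C3 = 14 − 8 = 6 completes the 14 down.
R1C4 = 25 − 23 = 2 completes the 25 across.

9 8 6 2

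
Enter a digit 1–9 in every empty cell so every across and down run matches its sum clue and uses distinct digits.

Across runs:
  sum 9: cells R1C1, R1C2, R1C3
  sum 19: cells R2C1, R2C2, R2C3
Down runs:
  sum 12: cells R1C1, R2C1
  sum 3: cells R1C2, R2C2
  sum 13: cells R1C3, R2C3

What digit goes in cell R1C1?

3 in 2 cells must be {1,2}.
The 19 across and the 3 down share only 2, so R2C2 = 2.
R1C2 = 3 − 2 = 1 completes the 3 down.
Nothing is forced directly, so branch on R1C1, whose candidates are 3 or 5. If R1C1 = 5: then R1C3 would have to be in {3} for the 9 across but in {4,5,6,7,8,9} for the 13 down — contradiction. So R1C1 = 3.
R1C3 = 9 − 4 = 5 completes the 9 across.
R2C1 = 12 − 3 = 9 completes the 12 down.
R2C3 = 19 − 11 = 8 completes the 19 across.

3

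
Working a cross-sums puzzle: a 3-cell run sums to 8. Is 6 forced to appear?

No

Counterexample: {1,2,5} sums to 8 without using 6.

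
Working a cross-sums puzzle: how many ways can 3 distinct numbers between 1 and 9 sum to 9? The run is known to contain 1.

2

3 distinct digits from 1–9 sum between 6 and 24.
Keeping only sets containing 1.
Enumerating: {1,2,6}, {1,3,5}.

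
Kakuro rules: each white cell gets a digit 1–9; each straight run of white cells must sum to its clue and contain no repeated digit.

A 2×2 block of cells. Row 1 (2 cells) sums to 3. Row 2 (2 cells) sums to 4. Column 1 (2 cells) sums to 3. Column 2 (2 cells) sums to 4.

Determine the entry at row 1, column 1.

3 in 2 cells must be {1,2}; 4 in 2 cells must be {1,3}.
The 3 across and the 4 down share only 1, so (1,2) = 1.
The 4 across and the 3 down share only 1, so (2,1) = 1.
(2,2) = 4 − 1 = 3 completes the 4 across.
(1,1) = 3 − 1 = 2 completes the 3 across.

2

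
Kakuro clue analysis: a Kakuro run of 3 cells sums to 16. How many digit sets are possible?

3 distinct digits from 1–9 sum between 6 and 24.

8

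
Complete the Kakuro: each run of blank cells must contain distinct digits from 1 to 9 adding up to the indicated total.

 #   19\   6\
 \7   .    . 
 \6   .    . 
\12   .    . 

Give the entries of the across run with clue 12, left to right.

6 in 3 cells must be {1,2,3}.
The 12 across and the 6 down share only 3, so R3C2 = 3.
R3C1 = 12 − 3 = 9 completes the 12 across.
Nothing is forced directly, so branch on R1C2, whose candidates are 1 or 2. If R1C2 = 2: then R1C1 would have to be in {5} for the 7 across but in {2,3,4,6,7,8} for the 19 down — contradiction. So R1C2 = 1.
R1C1 = 7 − 1 = 6 completes the 7 across.
R2C1 = 19 − 15 = 4 completes the 19 down.
R2C2 = 6 − 4 = 2 completes the 6 across.

9 3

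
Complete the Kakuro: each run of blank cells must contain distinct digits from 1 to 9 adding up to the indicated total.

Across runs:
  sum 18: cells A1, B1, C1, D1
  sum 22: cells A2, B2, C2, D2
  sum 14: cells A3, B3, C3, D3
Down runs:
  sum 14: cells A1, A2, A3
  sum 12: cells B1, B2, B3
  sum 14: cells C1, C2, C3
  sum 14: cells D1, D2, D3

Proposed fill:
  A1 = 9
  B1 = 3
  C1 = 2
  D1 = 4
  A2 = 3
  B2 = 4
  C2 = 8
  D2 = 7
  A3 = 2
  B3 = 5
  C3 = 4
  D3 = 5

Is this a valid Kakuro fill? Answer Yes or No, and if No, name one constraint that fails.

No — the down run D1–D3 sums to 16, not 14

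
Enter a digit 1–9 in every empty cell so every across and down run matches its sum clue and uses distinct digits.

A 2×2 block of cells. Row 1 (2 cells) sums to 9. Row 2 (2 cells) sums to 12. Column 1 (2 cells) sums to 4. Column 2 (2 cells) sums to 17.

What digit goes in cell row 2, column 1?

3

4 in 2 cells must be {1,3}; 17 in 2 cells must be {8,9}.
The 9 across and the 17 down share only 8, so (1,2) = 8.
The 12 across and the 4 down share only 3, so (2,1) = 3.
(2,2) = 12 − 3 = 9 completes the 12 across.
(1,1) = 9 − 8 = 1 completes the 9 across.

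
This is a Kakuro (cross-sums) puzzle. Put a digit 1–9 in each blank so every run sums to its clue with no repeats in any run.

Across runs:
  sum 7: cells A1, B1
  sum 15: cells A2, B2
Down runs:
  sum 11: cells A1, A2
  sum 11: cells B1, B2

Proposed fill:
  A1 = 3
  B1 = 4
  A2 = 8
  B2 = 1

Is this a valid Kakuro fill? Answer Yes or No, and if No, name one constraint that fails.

No — the across run A2–B2 sums to 9, not 15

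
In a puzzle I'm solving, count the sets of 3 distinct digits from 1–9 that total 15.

8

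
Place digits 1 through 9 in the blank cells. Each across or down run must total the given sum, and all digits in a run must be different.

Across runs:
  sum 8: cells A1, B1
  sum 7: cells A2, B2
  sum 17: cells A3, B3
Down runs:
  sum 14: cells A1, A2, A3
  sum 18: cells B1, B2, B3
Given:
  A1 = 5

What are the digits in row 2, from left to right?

17 in 2 cells must be {8,9}.
B1 = 8 − 5 = 3 completes the 8 across.
Given what's placed, B2 must be 6 to fit the 7 across and 18 down.
Given what's placed, A3 must be 8 to fit the 17 across and 14 down.
B3 = 17 − 8 = 9 completes the 17 across.
A2 = 7 − 6 = 1 completes the 7 across.

1 6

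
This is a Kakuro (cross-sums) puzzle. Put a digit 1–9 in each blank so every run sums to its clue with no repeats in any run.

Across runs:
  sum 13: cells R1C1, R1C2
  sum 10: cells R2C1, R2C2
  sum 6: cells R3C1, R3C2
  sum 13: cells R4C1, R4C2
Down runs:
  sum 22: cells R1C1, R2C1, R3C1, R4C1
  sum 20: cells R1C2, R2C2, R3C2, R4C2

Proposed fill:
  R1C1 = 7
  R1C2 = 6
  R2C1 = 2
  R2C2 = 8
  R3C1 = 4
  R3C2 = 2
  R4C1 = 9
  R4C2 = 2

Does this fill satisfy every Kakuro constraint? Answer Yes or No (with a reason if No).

No — the down run R1C2–R4C2 sums to 18, not 20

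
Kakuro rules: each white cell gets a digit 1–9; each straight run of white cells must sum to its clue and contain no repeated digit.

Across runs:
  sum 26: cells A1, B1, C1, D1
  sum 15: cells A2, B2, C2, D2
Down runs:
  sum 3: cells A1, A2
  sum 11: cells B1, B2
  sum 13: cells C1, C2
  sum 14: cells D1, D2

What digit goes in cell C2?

6

3 in 2 cells must be {1,2}.
Only 2 fits A1 under both its across sum 26 and down sum 3.
A2 = 3 − 2 = 1 completes the 3 down.
Nothing is forced directly, so branch on D1, whose candidates are 8 or 9. If D1 = 8: that forces D2 = 6, C2 = 5, after which C1 would have to be in {7,9} for the 26 across but in {8} for the 13 down — contradiction. So D1 = 9.
D2 = 14 − 9 = 5 completes the 14 down.
No cell is forced outright now. C2 can only be 6 or 7 (the digits allowed by both its 15 across and its 13 down). If C2 = 7: then C1 would have to be in {7,8} for the 26 across but in {6} for the 13 down — contradiction. So C2 = 6.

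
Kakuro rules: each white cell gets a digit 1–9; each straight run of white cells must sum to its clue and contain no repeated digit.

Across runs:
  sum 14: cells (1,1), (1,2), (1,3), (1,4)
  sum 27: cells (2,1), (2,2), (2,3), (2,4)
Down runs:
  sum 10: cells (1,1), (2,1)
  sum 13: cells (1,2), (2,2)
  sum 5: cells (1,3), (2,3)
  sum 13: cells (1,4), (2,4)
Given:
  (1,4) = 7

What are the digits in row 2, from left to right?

8 9 4 6

Given what's placed, (1,2) must be 4 to fit the 14 across and 13 down.
(2,2) = 13 − 4 = 9 completes the 13 down.
(2,4) = 13 − 7 = 6 completes the 13 down.
Given what's placed, (2,3) must be 4 to fit the 27 across and 5 down.
(1,3) = 5 − 4 = 1 completes the 5 down.
(2,1) = 27 − 19 = 8 completes the 27 across.
(1,1) = 14 − 12 = 2 completes the 14 across.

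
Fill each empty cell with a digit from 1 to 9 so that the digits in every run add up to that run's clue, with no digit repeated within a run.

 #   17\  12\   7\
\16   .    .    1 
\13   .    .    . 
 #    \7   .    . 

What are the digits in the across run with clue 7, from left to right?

5 2

17 in 2 cells must be {8,9}; 7 in 3 cells must be {1,2,4}.
Nothing is forced directly, so branch on R1C1, whose candidates are 8 or 9. If R1C1 = 8: that forces R1C2 = 7, R2C1 = 9, after which R2C3 would have to be in {1,3} for the 13 across but in {2,4} for the 7 down — contradiction. So R1C1 = 9.
R1C2 = 16 − 10 = 6 completes the 16 across.
R2C1 = 17 − 9 = 8 completes the 17 down.
No cell is forced outright now. R2C3 can only be 2 or 4 (the digits allowed by both its 13 across and its 7 down). If R2C3 = 2: then R2C2 would have to be in {3} for the 13 across but in {1,2,4,5} for the 12 down — contradiction. So R2C3 = 4.
R2C2 = 13 − 12 = 1 completes the 13 across.
R3C2 = 12 − 7 = 5 completes the 12 down.
R3C3 = 7 − 5 = 2 completes the 7 across.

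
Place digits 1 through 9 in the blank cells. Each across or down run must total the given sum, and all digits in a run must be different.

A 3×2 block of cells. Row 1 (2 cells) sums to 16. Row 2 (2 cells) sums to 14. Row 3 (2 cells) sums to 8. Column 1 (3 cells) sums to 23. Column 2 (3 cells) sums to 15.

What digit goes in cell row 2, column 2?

6

16 in 2 cells must be {7,9}; 23 in 3 cells must be {6,8,9}.
The 16 across and the 23 down share only 9, so (1,1) = 9.
(1,2) = 16 − 9 = 7 completes the 16 across.
Given what's placed, (3,1) must be 6 to fit the 8 across and 23 down.
(3,2) = 8 − 6 = 2 completes the 8 across.
(2,1) = 23 − 15 = 8 completes the 23 down.
(2,2) = 14 − 8 = 6 completes the 14 across.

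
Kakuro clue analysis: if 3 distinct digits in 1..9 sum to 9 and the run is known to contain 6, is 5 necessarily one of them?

No

The only way to make 9 from 3 distinct digits under that restriction is {1,2,6}, which does not contain 5.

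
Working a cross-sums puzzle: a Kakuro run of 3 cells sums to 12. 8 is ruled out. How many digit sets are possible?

6

3 distinct digits from 1–9 sum between 6 and 24.
Dropping sets that contain 8.
Enumerating: {1,2,9}, {1,4,7}, {1,5,6}, {2,3,7}, {2,4,6}, {3,4,5}.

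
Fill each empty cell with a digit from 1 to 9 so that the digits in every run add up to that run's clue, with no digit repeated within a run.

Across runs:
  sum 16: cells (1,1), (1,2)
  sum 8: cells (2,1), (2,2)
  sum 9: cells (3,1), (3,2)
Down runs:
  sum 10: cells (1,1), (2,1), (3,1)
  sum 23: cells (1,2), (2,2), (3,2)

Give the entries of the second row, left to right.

2 6

16 in 2 cells must be {7,9}; 23 in 3 cells must be {6,8,9}.
The 16 across and the 10 down share only 7, so (1,1) = 7.
(1,2) = 16 − 7 = 9 completes the 16 across.
Given what's placed, (2,2) must be 6 to fit the 8 across and 23 down.
(3,2) = 23 − 15 = 8 completes the 23 down.
(2,1) = 8 − 6 = 2 completes the 8 across.
(3,1) = 9 − 8 = 1 completes the 9 across.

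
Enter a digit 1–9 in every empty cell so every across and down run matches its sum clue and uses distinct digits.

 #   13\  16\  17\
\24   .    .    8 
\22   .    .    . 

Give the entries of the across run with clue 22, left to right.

6, 7, 9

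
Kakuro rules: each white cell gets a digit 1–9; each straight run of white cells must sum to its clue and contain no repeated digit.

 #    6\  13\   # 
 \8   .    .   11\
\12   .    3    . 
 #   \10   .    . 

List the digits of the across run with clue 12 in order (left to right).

4 3 5

Nothing is forced directly, so branch on R1C1, whose candidates are 1 or 2 or 5. If R1C1 = 1: then R1C2 would have to be in {7} for the 8 across but in {1,2,4,6,8,9} for the 13 down — contradiction. If R1C1 = 5: then R1C2 would have to be in {3} for the 8 across but in {1,2,4,6,8,9} for the 13 down — contradiction. So R1C1 = 2.
R1C2 = 8 − 2 = 6 completes the 8 across.
R2C1 = 6 − 2 = 4 completes the 6 down.
R2C3 = 12 − 7 = 5 completes the 12 across.
R3C2 = 13 − 9 = 4 completes the 13 down.
R3C3 = 10 − 4 = 6 completes the 10 across.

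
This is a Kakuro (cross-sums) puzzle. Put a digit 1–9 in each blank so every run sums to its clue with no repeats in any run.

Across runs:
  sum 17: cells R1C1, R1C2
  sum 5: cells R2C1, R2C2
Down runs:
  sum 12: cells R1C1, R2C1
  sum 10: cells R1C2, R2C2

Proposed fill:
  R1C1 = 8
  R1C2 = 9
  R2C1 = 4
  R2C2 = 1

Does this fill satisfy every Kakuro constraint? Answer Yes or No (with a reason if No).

Yes

Across: 8+9=17; 4+1=5. Down: 8+4=12; 9+1=10. No digit repeats within any run.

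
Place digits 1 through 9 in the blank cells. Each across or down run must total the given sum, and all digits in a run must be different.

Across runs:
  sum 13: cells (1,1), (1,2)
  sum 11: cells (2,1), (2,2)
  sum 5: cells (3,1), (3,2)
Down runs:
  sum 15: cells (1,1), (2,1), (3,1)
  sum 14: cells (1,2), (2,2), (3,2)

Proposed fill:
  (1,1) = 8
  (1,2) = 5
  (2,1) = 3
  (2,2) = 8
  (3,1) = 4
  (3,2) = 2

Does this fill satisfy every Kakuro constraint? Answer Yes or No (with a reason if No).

No — the across run (3,1)–(3,2) sums to 6, not 5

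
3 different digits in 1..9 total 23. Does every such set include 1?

No

The only way to make 23 from 3 distinct digits is {6,8,9}, which does not contain 1.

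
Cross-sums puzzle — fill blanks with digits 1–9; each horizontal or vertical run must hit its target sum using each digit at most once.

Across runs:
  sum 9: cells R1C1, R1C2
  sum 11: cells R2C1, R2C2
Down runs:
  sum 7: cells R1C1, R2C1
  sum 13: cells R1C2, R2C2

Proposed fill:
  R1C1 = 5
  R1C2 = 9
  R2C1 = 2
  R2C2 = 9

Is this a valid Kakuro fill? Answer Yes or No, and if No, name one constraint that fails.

No — the down run R1C2–R2C2 sums to 18, not 13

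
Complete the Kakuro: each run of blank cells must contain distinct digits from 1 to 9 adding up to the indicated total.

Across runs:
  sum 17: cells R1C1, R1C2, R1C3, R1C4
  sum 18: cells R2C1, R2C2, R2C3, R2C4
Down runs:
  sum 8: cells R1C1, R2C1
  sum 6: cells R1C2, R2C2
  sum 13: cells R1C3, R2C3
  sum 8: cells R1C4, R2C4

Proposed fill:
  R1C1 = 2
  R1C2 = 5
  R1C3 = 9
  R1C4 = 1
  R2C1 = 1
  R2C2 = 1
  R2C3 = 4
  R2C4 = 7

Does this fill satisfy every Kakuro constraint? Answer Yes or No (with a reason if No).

No — the across run R2C1–R2C4 sums to 13, not 18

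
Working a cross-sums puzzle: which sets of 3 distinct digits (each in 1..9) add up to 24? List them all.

{7,8,9}

3 distinct digits from 1–9 sum between 6 and 24.
Only one set works: {7,8,9}.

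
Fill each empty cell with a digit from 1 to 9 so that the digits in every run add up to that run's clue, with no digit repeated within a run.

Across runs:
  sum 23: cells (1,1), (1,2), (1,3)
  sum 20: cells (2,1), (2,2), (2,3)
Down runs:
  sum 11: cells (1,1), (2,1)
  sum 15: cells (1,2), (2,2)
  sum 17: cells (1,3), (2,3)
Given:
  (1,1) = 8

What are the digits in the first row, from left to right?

23 in 3 cells must be {6,8,9}; 17 in 2 cells must be {8,9}.
(1,3) = 9: the only remaining digit allowed by both the 23 across and the 17 down.
(2,1) = 11 − 8 = 3 completes the 11 down.
(2,3) = 17 − 9 = 8 completes the 17 down.
(1,2) = 23 − 17 = 6 completes the 23 across.
(2,2) = 20 − 11 = 9 completes the 20 across.

8, 6, 9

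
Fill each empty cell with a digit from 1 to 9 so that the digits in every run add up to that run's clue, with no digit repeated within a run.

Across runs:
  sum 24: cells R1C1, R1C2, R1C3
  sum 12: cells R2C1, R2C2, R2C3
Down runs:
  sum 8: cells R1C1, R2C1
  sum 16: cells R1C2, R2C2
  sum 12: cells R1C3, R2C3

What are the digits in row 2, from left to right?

24 in 3 cells must be {7,8,9}; 16 in 2 cells must be {7,9}.
The 24 across and the 8 down share only 7, so R1C1 = 7.
Given what's placed, R1C2 must be 9 to fit the 24 across and 16 down.
R1C3 = 24 − 16 = 8 completes the 24 across.
R2C1 = 8 − 7 = 1 completes the 8 down.
R2C2 = 16 − 9 = 7 completes the 16 down.
R2C3 = 12 − 8 = 4 completes the 12 across.

1, 7, 4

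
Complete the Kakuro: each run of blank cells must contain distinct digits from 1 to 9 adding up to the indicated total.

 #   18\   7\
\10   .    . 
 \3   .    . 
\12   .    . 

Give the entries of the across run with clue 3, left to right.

1, 2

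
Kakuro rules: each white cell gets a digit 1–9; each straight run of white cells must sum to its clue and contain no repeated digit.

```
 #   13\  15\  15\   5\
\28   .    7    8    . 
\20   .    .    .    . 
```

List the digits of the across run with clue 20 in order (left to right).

Given what's placed, R1C4 must be 4 to fit the 28 across and 5 down.
R2C2 = 15 − 7 = 8 completes the 15 down.
R2C3 = 15 − 8 = 7 completes the 15 down.
R2C4 = 5 − 4 = 1 completes the 5 down.
R1C1 = 28 − 19 = 9 completes the 28 across.
R2C1 = 20 − 16 = 4 completes the 20 across.

4 8 7 1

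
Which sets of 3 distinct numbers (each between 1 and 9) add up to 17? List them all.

3 distinct digits from 1–9 sum between 6 and 24.

{1,7,9}; {2,6,9}; {2,7,8}; {3,5,9}; {3,6,8}; {4,5,8}; {4,6,7}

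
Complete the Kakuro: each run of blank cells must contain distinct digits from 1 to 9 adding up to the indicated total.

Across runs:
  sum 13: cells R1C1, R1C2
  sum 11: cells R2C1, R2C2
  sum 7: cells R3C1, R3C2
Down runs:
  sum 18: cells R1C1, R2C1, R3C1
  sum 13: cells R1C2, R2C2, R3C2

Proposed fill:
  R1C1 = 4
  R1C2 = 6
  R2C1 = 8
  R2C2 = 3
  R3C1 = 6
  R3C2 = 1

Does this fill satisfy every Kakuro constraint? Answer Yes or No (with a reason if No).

No — the down run R1C2–R3C2 sums to 10, not 13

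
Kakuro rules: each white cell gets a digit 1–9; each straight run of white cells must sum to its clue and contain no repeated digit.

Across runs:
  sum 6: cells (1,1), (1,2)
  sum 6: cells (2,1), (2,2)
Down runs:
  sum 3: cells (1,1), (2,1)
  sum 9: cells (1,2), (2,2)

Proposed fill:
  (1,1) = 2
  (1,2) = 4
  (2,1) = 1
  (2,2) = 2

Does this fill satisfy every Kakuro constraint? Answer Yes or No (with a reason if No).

No — the across run (2,1)–(2,2) sums to 3, not 6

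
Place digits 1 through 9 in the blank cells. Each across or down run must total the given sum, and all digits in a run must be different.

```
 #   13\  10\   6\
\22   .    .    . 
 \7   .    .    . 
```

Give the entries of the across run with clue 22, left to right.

9 8 5

7 in 3 cells must be {1,2,4}.
The 22 across and the 6 down share only 5, so R1C3 = 5.
The 7 across and the 13 down share only 4, so R2C1 = 4.
R2C3 = 6 − 5 = 1 completes the 6 down.
R1C1 = 13 − 4 = 9 completes the 13 down.
R1C2 = 22 − 14 = 8 completes the 22 across.
R2C2 = 7 − 5 = 2 completes the 7 across.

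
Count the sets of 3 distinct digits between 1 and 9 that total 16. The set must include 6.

3

3 distinct digits from 1–9 sum between 6 and 24.
Keeping only sets containing 6.
Enumerating: {1,6,9}, {2,6,8}, {3,6,7}.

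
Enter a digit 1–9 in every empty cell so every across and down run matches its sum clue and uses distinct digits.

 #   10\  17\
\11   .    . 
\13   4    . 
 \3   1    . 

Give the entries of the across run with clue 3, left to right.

3 in 2 cells must be {1,2}.
R1C1 = 10 − 5 = 5 completes the 10 down.
R1C2 = 11 − 5 = 6 completes the 11 across.
R2C2 = 13 − 4 = 9 completes the 13 across.
R3C2 = 3 − 1 = 2 completes the 3 across.

1, 2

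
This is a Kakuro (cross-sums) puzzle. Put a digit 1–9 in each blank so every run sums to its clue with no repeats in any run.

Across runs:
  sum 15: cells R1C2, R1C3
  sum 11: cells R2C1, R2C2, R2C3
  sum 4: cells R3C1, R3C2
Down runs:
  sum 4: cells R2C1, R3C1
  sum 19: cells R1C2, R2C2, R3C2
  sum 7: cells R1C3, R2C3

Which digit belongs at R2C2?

7

4 in 2 cells must be {1,3}.
The 15 across and the 7 down share only 6, so R1C3 = 6.
R2C3 = 7 − 6 = 1 completes the 7 down.
Intersecting the 4 across with the 19 down forces R3C2 = 3.
R1C2 = 15 − 6 = 9 completes the 15 across.
R2C1 = 3: the only remaining digit allowed by both the 11 across and the 4 down.
R2C2 = 11 − 4 = 7 completes the 11 across.
R3C1 = 4 − 3 = 1 completes the 4 across.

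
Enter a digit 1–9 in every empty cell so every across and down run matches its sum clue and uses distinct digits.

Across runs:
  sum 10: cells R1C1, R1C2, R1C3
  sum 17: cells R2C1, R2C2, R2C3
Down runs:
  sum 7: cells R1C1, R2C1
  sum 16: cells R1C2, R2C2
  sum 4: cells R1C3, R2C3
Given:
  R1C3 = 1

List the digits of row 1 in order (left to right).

2 7 1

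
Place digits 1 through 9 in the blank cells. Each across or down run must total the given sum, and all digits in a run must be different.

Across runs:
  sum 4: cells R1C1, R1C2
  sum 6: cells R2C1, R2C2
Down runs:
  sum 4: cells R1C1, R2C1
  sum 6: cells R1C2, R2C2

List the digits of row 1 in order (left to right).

4 in 2 cells must be {1,3}.
The 4 across and the 6 down share only 1, so R1C2 = 1.
The 6 across and the 4 down share only 1, so R2C1 = 1.
R2C2 = 6 − 1 = 5 completes the 6 across.
R1C1 = 4 − 1 = 3 completes the 4 across.

3, 1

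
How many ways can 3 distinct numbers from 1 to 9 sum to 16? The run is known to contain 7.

3

3 distinct digits from 1–9 sum between 6 and 24.
Keeping only sets containing 7.
Enumerating: {1,7,8}, {3,6,7}, {4,5,7}.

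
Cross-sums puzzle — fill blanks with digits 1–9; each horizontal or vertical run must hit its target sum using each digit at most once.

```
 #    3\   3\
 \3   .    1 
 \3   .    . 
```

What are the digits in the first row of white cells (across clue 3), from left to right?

2 1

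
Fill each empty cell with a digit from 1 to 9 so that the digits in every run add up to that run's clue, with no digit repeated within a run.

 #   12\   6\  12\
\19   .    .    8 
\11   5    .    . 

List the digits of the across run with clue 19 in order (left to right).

7, 4, 8

R1C1 = 12 − 5 = 7 completes the 12 down.
R1C2 = 19 − 15 = 4 completes the 19 across.
R2C2 = 6 − 4 = 2 completes the 6 down.
R2C3 = 11 − 7 = 4 completes the 11 across.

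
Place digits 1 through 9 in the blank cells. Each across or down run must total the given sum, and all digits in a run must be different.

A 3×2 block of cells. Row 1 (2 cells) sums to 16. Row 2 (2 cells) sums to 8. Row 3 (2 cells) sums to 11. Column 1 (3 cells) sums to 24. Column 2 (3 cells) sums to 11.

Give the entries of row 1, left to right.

9 7

16 in 2 cells must be {7,9}; 24 in 3 cells must be {7,8,9}.
The 16 across and the 11 down share only 7, so (1,2) = 7.
The 8 across and the 24 down share only 7, so (2,1) = 7.
(2,2) = 8 − 7 = 1 completes the 8 across.
(3,2) = 11 − 8 = 3 completes the 11 down.
(1,1) = 16 − 7 = 9 completes the 16 across.
(3,1) = 11 − 3 = 8 completes the 11 across.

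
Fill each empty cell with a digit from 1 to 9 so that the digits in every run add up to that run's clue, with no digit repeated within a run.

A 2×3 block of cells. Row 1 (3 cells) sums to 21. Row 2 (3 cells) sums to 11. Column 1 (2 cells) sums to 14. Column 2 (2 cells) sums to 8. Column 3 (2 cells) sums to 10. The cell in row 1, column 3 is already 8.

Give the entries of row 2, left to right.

8, 1, 2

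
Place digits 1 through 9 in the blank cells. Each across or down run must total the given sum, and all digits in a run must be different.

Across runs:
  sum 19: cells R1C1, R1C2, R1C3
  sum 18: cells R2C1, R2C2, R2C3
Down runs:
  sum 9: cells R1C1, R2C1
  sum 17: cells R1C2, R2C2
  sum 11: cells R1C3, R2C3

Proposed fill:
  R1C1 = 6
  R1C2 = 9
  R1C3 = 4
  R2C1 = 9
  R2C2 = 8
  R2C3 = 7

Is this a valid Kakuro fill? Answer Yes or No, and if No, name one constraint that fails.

No — the across run R2C1–R2C3 sums to 24, not 18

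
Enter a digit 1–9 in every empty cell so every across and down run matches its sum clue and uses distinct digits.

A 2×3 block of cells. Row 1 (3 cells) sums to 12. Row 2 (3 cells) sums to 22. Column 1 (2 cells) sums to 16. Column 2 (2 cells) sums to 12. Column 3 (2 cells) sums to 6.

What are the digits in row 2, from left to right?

9 8 5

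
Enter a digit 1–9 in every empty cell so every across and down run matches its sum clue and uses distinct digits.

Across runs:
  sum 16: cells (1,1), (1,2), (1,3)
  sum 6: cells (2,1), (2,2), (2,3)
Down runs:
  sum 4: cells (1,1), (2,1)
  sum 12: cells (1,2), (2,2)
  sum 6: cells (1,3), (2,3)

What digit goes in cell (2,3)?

2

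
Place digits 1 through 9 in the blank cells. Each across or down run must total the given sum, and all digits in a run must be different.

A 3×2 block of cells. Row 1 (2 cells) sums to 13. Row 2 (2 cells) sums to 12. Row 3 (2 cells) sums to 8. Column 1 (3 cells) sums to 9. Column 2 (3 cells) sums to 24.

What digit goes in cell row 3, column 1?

24 in 3 cells must be {7,8,9}.
The 8 across and the 24 down share only 7, so (3,2) = 7.
(3,1) = 8 − 7 = 1 completes the 8 across.
Nothing is forced directly, so branch on (1,1), whose candidates are 5 or 6. If (1,1) = 6: then (1,2) would have to be in {7} for the 13 across but in {8,9} for the 24 down — contradiction. So (1,1) = 5.
(1,2) = 13 − 5 = 8 completes the 13 across.
(2,1) = 9 − 6 = 3 completes the 9 down.
(2,2) = 12 − 3 = 9 completes the 12 across.

1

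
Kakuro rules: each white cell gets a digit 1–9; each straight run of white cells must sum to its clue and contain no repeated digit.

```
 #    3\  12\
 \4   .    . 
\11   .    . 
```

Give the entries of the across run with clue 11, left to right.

4 in 2 cells must be {1,3}; 3 in 2 cells must be {1,2}.
The 4 across and the 3 down share only 1, so R1C1 = 1.
R1C2 = 4 − 1 = 3 completes the 4 across.
R2C1 = 3 − 1 = 2 completes the 3 down.
R2C2 = 11 − 2 = 9 completes the 11 across.

2 9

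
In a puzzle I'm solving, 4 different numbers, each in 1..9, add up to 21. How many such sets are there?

4 distinct digits from 1–9 sum between 10 and 30.

11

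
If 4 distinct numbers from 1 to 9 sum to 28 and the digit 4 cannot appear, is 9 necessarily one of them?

The only way to make 28 from 4 distinct digits under that restriction is {5,6,8,9}, which contains 9.

Yes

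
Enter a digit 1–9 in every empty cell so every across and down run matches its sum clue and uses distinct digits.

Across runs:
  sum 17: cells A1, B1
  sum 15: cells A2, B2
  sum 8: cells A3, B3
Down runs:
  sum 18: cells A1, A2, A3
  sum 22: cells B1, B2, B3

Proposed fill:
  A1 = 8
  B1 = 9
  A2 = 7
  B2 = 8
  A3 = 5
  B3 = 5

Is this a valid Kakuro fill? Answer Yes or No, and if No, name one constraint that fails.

No — the down run A1–A3 sums to 20, not 18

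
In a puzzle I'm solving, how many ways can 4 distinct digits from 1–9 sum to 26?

4 distinct digits from 1–9 sum between 10 and 30.
Enumerating: {2,7,8,9}, {3,6,8,9}, {4,5,8,9}, {4,6,7,9}, {5,6,7,8}.

5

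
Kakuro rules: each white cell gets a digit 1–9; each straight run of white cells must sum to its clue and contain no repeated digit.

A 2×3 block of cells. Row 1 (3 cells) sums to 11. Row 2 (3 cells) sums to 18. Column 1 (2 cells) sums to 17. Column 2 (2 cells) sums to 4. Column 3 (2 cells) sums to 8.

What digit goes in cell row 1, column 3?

17 in 2 cells must be {8,9}; 4 in 2 cells must be {1,3}.
The 11 across and the 17 down share only 8, so (1,1) = 8.
Given what's placed, (1,2) must be 1 to fit the 11 across and 4 down.
(1,3) = 11 − 9 = 2 completes the 11 across.
(2,1) = 17 − 8 = 9 completes the 17 down.
(2,2) = 4 − 1 = 3 completes the 4 down.
(2,3) = 18 − 12 = 6 completes the 18 across.

2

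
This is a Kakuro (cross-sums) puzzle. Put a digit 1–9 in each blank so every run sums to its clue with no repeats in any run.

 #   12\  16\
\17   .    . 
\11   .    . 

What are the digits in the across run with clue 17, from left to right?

8 9

17 in 2 cells must be {8,9}; 16 in 2 cells must be {7,9}.
The 17 across and the 16 down share only 9, so R1C2 = 9.
R2C2 = 16 − 9 = 7 completes the 16 down.
R1C1 = 17 − 9 = 8 completes the 17 across.
R2C1 = 11 − 7 = 4 completes the 11 across.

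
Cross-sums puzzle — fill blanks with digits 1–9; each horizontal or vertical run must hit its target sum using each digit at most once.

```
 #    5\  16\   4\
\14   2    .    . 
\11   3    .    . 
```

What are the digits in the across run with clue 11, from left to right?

16 in 2 cells must be {7,9}; 4 in 2 cells must be {1,3}.
Given what's placed, R1C3 must be 3 to fit the 14 across and 4 down.
R2C2 = 7: the only remaining digit allowed by both the 11 across and the 16 down.
R2C3 = 11 − 10 = 1 completes the 11 across.
R1C2 = 14 − 5 = 9 completes the 14 across.

3, 7, 1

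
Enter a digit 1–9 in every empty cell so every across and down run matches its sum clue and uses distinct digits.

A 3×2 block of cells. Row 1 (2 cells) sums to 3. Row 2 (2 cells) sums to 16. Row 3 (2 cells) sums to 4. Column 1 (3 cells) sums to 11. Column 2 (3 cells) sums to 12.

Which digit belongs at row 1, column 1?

1

3 in 2 cells must be {1,2}; 16 in 2 cells must be {7,9}; 4 in 2 cells must be {1,3}.
The 16 across and the 11 down share only 7, so (2,1) = 7.
(2,2) = 16 − 7 = 9 completes the 16 across.
Given what's placed, (3,2) must be 1 to fit the 4 across and 12 down.
(1,1) = 1: the only remaining digit allowed by both the 3 across and the 11 down.
(1,2) = 3 − 1 = 2 completes the 3 across.
(3,1) = 4 − 1 = 3 completes the 4 across.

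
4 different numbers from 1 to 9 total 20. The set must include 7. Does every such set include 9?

Counterexample: {1,4,7,8} sums to 20 under that restriction without using 9.

No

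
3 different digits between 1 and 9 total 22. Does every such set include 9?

Yes

Every partition of 22 into 3 distinct digits includes 9: {5,8,9}, {6,7,9}.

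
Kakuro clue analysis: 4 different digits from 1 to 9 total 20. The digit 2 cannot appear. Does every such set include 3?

No

Counterexample: {1,4,6,9} sums to 20 under that restriction without using 3.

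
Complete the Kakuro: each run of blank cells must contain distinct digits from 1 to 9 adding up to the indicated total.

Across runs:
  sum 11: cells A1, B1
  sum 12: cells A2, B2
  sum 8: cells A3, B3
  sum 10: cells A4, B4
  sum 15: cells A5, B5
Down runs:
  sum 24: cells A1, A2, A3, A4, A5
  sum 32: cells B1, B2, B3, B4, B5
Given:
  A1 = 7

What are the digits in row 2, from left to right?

4, 8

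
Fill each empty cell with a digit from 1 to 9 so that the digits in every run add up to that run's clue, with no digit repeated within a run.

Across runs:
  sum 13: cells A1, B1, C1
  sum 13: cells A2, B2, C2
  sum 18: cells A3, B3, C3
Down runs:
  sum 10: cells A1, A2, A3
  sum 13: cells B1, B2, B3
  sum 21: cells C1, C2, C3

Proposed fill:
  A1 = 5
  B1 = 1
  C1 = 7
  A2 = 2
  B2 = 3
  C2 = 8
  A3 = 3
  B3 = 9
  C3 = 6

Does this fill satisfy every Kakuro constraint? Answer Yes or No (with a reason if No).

Yes

Across: 5+1+7=13; 2+3+8=13; 3+9+6=18. Down: 5+2+3=10; 1+3+9=13; 7+8+6=21. No digit repeats within any run.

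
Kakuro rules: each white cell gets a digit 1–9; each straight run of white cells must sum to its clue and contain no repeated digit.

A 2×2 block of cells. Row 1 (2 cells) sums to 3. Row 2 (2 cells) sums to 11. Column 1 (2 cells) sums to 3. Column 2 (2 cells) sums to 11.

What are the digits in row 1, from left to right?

1, 2

3 in 2 cells must be {1,2}.
The 3 across and the 11 down share only 2, so (1,2) = 2.
The 11 across and the 3 down share only 2, so (2,1) = 2.
(2,2) = 11 − 2 = 9 completes the 11 across.
(1,1) = 3 − 2 = 1 completes the 3 across.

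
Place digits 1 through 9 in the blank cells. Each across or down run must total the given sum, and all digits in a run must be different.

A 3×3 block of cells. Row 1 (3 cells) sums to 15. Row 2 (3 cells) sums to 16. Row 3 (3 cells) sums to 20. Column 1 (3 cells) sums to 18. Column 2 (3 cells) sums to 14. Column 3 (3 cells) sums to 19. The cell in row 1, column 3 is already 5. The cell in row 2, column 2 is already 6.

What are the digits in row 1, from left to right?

Given what's placed, (2,3) must be 8 to fit the 16 across and 19 down.
(3,3) = 19 − 13 = 6 completes the 19 down.
(2,1) = 16 − 14 = 2 completes the 16 across.
Given what's placed, (3,1) must be 9 to fit the 20 across and 18 down.
(3,2) = 20 − 15 = 5 completes the 20 across.
(1,1) = 18 − 11 = 7 completes the 18 down.
(1,2) = 15 − 12 = 3 completes the 15 across.

7, 3, 5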